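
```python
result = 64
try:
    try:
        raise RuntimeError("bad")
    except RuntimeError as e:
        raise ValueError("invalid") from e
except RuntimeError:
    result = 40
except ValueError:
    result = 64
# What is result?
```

Step-by-step execution trace:
1. Inner try raises RuntimeError; inner `except RuntimeError as e` catches it.
2. `raise ValueError(...) from e` raises ValueError (RuntimeError is attached as __cause__, but only ValueError is active).
3. Outer `except RuntimeError` does not match ValueError; skipped.
4. Outer `except ValueError` matches → result = 64.
Result: 64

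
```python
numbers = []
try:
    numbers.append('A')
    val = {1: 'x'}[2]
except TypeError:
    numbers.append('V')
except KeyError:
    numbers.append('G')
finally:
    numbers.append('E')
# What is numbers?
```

Step-by-step execution trace:
1. try: `numbers.append('A')` → numbers = ['A'].
2. `val = {1: 'x'}[2]` raises KeyError.
3. `except TypeError` does not match KeyError; skipped.
4. `except KeyError` matches → `numbers.append('G')` → numbers = ['A', 'G'].
5. finally always runs: `numbers.append('E')` → numbers = ['A', 'G', 'E'].
Result: ['A', 'G', 'E']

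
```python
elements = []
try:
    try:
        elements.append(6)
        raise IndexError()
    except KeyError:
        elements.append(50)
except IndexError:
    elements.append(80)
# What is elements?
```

Step-by-step execution trace:
1. Inner try: `elements.append(6)` → elements = [6].
2. `raise IndexError()` raises IndexError.
3. Inner `except KeyError` does not match IndexError; exception propagates to outer try.
4. Outer `except IndexError` matches → `elements.append(80)` → elements = [6, 80].
Result: [6, 80]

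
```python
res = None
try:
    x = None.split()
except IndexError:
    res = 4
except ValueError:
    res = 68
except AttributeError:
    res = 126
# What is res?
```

Step-by-step execution trace:
1. `x = None.split()` raises AttributeError.
2. `except IndexError` does not match AttributeError; skipped.
3. `except ValueError` does not match AttributeError; skipped.
4. `except AttributeError` matches → res = 126.
Result: 126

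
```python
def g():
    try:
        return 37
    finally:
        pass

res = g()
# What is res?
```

Step-by-step execution trace:
1. `g()` enters try: `return 37` sets pending return value 37.
2. Before returning, `finally: pass` runs (no effect).
3. g() returns 37 → res = 37.
Result: 37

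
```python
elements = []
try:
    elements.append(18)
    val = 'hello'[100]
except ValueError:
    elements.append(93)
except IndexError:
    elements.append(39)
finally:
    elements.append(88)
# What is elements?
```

Step-by-step execution trace:
1. try: `elements.append(18)` → elements = [18].
2. `val = 'hello'[100]` raises IndexError.
3. `except ValueError` does not match IndexError; skipped.
4. `except IndexError` matches → `elements.append(39)` → elements = [18, 39].
5. finally always runs: `elements.append(88)` → elements = [18, 39, 88].
Result: [18, 39, 88]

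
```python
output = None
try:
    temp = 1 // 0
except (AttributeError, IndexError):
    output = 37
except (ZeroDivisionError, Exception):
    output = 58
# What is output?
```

Step-by-step execution trace:
1. `temp = 1 // 0` raises ZeroDivisionError.
2. `except (AttributeError, IndexError)` does not match ZeroDivisionError; skipped.
3. `except (ZeroDivisionError, Exception)` matches (ZeroDivisionError is in the tuple) → output = 58.
Result: 58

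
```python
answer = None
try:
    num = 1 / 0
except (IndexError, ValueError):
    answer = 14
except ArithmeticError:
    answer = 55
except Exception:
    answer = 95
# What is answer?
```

Step-by-step execution trace:
1. `num = 1 / 0` raises ZeroDivisionError.
2. `except (IndexError, ValueError)` does not match ZeroDivisionError; skipped.
3. `except ArithmeticError` matches (ZeroDivisionError is a subclass of ArithmeticError) → answer = 55.
4. `except Exception` is not reached.
Result: 55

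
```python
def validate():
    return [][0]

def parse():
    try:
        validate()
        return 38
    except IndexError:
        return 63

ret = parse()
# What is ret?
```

Step-by-step execution trace:
1. `parse()` calls `validate()`.
2. `validate()` evaluates `[][0]`, which raises IndexError; it propagates to the caller.
3. `return 38` is not reached.
4. `except IndexError` in parse matches → returns 63.
5. ret = 63.
Result: 63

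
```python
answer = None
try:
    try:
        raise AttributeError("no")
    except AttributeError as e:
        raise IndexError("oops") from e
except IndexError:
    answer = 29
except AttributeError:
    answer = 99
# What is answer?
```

Step-by-step execution trace:
1. Inner try raises AttributeError; inner `except AttributeError as e` catches it.
2. `raise IndexError(...) from e` raises IndexError (AttributeError is attached as __cause__, but only IndexError is active).
3. Outer `except IndexError` matches → answer = 29.
4. `except AttributeError` is not reached.
Result: 29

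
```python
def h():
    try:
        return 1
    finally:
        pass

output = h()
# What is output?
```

Step-by-step execution trace:
1. `h()` enters try: `return 1` sets pending return value 1.
2. Before returning, `finally: pass` runs (no effect).
3. h() returns 1 → output = 1.
Result: 1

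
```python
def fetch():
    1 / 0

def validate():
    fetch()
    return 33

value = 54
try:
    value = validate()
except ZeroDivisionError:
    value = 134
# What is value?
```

Step-by-step execution trace:
1. value starts at 54.
2. try: `validate()` calls `fetch()`.
3. `fetch()` evaluates `1 / 0`, which raises ZeroDivisionError; it propagates through validate (uncaught).
4. `return 33` in validate is not reached; the assignment to value does not complete.
5. `except ZeroDivisionError` matches → value = 134.
Result: 134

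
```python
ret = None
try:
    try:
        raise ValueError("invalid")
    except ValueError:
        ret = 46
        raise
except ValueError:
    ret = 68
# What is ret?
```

Step-by-step execution trace:
1. Inner try: `raise ValueError("invalid")` raises ValueError.
2. Inner `except ValueError` matches → ret = 46.
3. bare `raise` re-raises the same ValueError.
4. Outer `except ValueError` matches → ret = 68.
Result: 68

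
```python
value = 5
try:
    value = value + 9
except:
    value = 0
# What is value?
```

Step-by-step execution trace:
1. value starts at 5.
2. try: `value = value + 9` → value = 14. No exception raised.
3. `except` is skipped.
Result: 14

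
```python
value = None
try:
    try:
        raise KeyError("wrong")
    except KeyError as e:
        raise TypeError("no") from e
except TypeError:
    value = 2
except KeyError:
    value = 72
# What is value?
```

Step-by-step execution trace:
1. Inner try raises KeyError; inner `except KeyError as e` catches it.
2. `raise TypeError(...) from e` raises TypeError (KeyError is attached as __cause__, but only TypeError is active).
3. Outer `except TypeError` matches → value = 2.
4. `except KeyError` is not reached.
Result: 2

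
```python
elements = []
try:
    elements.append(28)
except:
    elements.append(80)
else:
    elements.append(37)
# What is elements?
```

Step-by-step execution trace:
1. try: `elements.append(28)` → elements = [28]. No exception raised.
2. `except` is skipped.
3. `else` runs (try completed without exception): `elements.append(37)` → elements = [28, 37].
Result: [28, 37]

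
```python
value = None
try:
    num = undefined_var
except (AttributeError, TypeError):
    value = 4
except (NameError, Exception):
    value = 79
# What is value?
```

Step-by-step execution trace:
1. `num = undefined_var` raises NameError.
2. `except (AttributeError, TypeError)` does not match NameError; skipped.
3. `except (NameError, Exception)` matches (NameError is in the tuple) → value = 79.
Result: 79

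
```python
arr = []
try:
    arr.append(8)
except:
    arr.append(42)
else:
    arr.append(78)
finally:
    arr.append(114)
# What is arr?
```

Step-by-step execution trace:
1. try: `arr.append(8)` → arr = [8]. No exception raised.
2. `except` is skipped.
3. `else` runs: `arr.append(78)` → arr = [8, 78].
4. `finally` always runs: `arr.append(114)` → arr = [8, 78, 114].
Result: [8, 78, 114]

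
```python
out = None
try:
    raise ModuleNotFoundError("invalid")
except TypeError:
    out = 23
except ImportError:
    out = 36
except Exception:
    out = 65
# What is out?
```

Step-by-step execution trace:
1. `raise ModuleNotFoundError(...)` raises ModuleNotFoundError.
2. `except TypeError` does not match (ModuleNotFoundError is not a subclass of TypeError); skipped.
3. `except ImportError` matches (ModuleNotFoundError is a subclass of ImportError) → out = 36.
4. `except Exception` is not reached.
Result: 36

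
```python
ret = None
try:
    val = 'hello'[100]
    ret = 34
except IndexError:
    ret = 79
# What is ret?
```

Step-by-step execution trace:
1. `val = 'hello'[100]` raises IndexError.
2. `ret = 34` is not reached.
3. `except IndexError` matches → ret = 79.
Result: 79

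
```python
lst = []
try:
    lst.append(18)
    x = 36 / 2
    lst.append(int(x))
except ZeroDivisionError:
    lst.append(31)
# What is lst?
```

Step-by-step execution trace:
1. try: `lst.append(18)` → lst = [18].
2. `x = 36 / 2` → x = 18.0. No exception raised.
3. `lst.append(int(x))` → lst = [18, 18].
4. `except ZeroDivisionError` is skipped (no exception was raised).
Result: [18, 18]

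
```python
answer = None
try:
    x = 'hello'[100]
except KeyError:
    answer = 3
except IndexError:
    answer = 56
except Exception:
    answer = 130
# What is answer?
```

Step-by-step execution trace:
1. `x = 'hello'[100]` raises IndexError.
2. `except KeyError` does not match IndexError; skipped.
3. `except IndexError` matches → answer = 56.
4. Remaining except clauses are skipped.
Result: 56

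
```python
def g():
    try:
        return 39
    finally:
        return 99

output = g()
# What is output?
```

Step-by-step execution trace:
1. `g()` enters try: `return 39` sets pending return value 39.
2. Before returning, `finally: return 99` runs and overrides the pending return.
3. g() returns 99 → output = 99.
Result: 99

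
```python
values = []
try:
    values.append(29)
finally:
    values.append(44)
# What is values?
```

Step-by-step execution trace:
1. try: `values.append(29)` → values = [29].
2. The try body completes without raising.
3. finally always runs: `values.append(44)` → values = [29, 44].
Result: [29, 44]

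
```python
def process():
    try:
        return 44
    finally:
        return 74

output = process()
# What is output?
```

Step-by-step execution trace:
1. `process()` enters try: `return 44` sets pending return value 44.
2. Before returning, `finally: return 74` runs and overrides the pending return.
3. process() returns 74 → output = 74.
Result: 74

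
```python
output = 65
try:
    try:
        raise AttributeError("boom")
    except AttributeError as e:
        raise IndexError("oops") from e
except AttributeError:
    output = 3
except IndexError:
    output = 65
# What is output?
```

Step-by-step execution trace:
1. Inner try raises AttributeError; inner `except AttributeError as e` catches it.
2. `raise IndexError(...) from e` raises IndexError (AttributeError is attached as __cause__, but only IndexError is active).
3. Outer `except AttributeError` does not match IndexError; skipped.
4. Outer `except IndexError` matches → output = 65.
Result: 65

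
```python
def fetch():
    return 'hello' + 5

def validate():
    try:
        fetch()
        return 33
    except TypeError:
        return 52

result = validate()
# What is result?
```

Step-by-step execution trace:
1. `validate()` calls `fetch()`.
2. `fetch()` evaluates `'hello' + 5`, which raises TypeError; it propagates to the caller.
3. `return 33` is not reached.
4. `except TypeError` in validate matches → returns 52.
5. result = 52.
Result: 52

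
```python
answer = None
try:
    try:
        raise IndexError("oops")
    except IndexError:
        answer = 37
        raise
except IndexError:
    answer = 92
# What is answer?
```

Step-by-step execution trace:
1. Inner try: `raise IndexError("oops")` raises IndexError.
2. Inner `except IndexError` matches → answer = 37.
3. bare `raise` re-raises the same IndexError.
4. Outer `except IndexError` matches → answer = 92.
Result: 92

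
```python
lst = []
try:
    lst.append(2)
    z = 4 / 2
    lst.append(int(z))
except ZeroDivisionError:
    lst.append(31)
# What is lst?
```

Step-by-step execution trace:
1. try: `lst.append(2)` → lst = [2].
2. `z = 4 / 2` → z = 2.0. No exception raised.
3. `lst.append(int(z))` → lst = [2, 2].
4. `except ZeroDivisionError` is skipped (no exception was raised).
Result: [2, 2]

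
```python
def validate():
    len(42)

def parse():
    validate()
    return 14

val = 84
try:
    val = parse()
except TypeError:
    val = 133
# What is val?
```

Step-by-step execution trace:
1. val starts at 84.
2. try: `parse()` calls `validate()`.
3. `validate()` evaluates `len(42)`, which raises TypeError; it propagates through parse (uncaught).
4. `return 14` in parse is not reached; the assignment to val does not complete.
5. `except TypeError` matches → val = 133.
Result: 133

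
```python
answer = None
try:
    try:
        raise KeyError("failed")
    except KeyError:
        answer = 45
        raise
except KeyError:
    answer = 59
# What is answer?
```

Step-by-step execution trace:
1. Inner try: `raise KeyError("failed")` raises KeyError.
2. Inner `except KeyError` matches → answer = 45.
3. bare `raise` re-raises the same KeyError.
4. Outer `except KeyError` matches → answer = 59.
Result: 59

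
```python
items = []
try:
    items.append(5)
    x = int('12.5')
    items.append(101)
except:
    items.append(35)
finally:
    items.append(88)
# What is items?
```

Step-by-step execution trace:
1. try: `items.append(5)` → items = [5].
2. `x = int('12.5')` raises ValueError; `items.append(101)` is not reached.
3. bare `except` matches → `items.append(35)` → items = [5, 35].
4. finally always runs: `items.append(88)` → items = [5, 35, 88].
Result: [5, 35, 88]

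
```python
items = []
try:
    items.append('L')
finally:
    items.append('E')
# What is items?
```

Step-by-step execution trace:
1. try: `items.append('L')` → items = ['L'].
2. The try body completes without raising.
3. finally always runs: `items.append('E')` → items = ['L', 'E'].
Result: ['L', 'E']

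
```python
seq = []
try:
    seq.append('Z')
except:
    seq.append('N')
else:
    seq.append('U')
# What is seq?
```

Step-by-step execution trace:
1. try: `seq.append('Z')` → seq = ['Z']. No exception raised.
2. `except` is skipped.
3. `else` runs (try completed without exception): `seq.append('U')` → seq = ['Z', 'U'].
Result: ['Z', 'U']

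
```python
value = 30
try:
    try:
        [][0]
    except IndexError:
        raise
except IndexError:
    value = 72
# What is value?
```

Step-by-step execution trace:
1. Inner try: `[][0]` raises IndexError.
2. Inner `except IndexError` matches; bare `raise` re-raises the same IndexError.
3. Outer `except IndexError` matches → value = 72.
Result: 72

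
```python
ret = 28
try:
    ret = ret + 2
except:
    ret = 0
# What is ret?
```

Step-by-step execution trace:
1. ret starts at 28.
2. try: `ret = ret + 2` → ret = 30. No exception raised.
3. `except` is skipped.
Result: 30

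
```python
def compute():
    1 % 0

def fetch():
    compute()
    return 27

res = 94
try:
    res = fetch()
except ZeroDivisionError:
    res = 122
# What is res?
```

Step-by-step execution trace:
1. res starts at 94.
2. try: `fetch()` calls `compute()`.
3. `compute()` evaluates `1 % 0`, which raises ZeroDivisionError; it propagates through fetch (uncaught).
4. `return 27` in fetch is not reached; the assignment to res does not complete.
5. `except ZeroDivisionError` matches → res = 122.
Result: 122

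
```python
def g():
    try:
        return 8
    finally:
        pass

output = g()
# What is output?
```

Step-by-step execution trace:
1. `g()` enters try: `return 8` sets pending return value 8.
2. Before returning, `finally: pass` runs (no effect).
3. g() returns 8 → output = 8.
Result: 8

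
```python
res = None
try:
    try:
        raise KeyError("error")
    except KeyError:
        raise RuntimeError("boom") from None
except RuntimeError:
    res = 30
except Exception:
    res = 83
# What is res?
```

Step-by-step execution trace:
1. Inner try raises KeyError; inner `except KeyError` catches it.
2. `raise RuntimeError(...) from None` raises RuntimeError (from None suppresses __context__, but the active exception is still RuntimeError).
3. Outer `except RuntimeError` matches → res = 30.
4. `except Exception` is not reached.
Result: 30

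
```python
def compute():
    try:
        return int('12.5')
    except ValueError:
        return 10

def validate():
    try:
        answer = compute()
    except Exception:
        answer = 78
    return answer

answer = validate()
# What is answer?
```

Step-by-step execution trace:
1. `validate()` calls `compute()`.
2. In compute: `int('12.5')` raises ValueError; `except ValueError` catches it → returns 10.
3. In validate: `answer = compute()` → answer = 10. No exception reaches validate.
4. `except Exception` is skipped; validate returns 10.
5. answer = 10.
Result: 10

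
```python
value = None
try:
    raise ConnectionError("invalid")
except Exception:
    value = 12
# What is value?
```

Step-by-step execution trace:
1. `raise ConnectionError(...)` raises ConnectionError.
2. `except Exception` matches (ConnectionError is a subclass of Exception) → value = 12.
Result: 12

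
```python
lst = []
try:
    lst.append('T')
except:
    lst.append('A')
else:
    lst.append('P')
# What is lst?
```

Step-by-step execution trace:
1. try: `lst.append('T')` → lst = ['T']. No exception raised.
2. `except` is skipped.
3. `else` runs (try completed without exception): `lst.append('P')` → lst = ['T', 'P'].
Result: ['T', 'P']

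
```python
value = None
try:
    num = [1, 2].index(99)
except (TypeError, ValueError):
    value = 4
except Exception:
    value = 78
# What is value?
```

Step-by-step execution trace:
1. `num = [1, 2].index(99)` raises ValueError.
2. `except (TypeError, ValueError)` matches (ValueError is in the tuple) → value = 4.
3. `except Exception` is not reached.
Result: 4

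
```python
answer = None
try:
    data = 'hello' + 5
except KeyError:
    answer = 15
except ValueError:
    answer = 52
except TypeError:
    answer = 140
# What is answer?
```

Step-by-step execution trace:
1. `data = 'hello' + 5` raises TypeError.
2. `except KeyError` does not match TypeError; skipped.
3. `except ValueError` does not match TypeError; skipped.
4. `except TypeError` matches → answer = 140.
Result: 140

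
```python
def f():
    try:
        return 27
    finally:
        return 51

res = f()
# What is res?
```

Step-by-step execution trace:
1. `f()` enters try: `return 27` sets pending return value 27.
2. Before returning, `finally: return 51` runs and overrides the pending return.
3. f() returns 51 → res = 51.
Result: 51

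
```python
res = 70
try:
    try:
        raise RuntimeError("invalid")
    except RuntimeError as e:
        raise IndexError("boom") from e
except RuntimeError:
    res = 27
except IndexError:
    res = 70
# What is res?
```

Step-by-step execution trace:
1. Inner try raises RuntimeError; inner `except RuntimeError as e` catches it.
2. `raise IndexError(...) from e` raises IndexError (RuntimeError is attached as __cause__, but only IndexError is active).
3. Outer `except RuntimeError` does not match IndexError; skipped.
4. Outer `except IndexError` matches → res = 70.
Result: 70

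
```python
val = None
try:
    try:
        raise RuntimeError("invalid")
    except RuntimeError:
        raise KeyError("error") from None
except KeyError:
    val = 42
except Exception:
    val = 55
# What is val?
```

Step-by-step execution trace:
1. Inner try raises RuntimeError; inner `except RuntimeError` catches it.
2. `raise KeyError(...) from None` raises KeyError (from None suppresses __context__, but the active exception is still KeyError).
3. Outer `except KeyError` matches → val = 42.
4. `except Exception` is not reached.
Result: 42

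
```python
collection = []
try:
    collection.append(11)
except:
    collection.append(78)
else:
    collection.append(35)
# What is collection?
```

Step-by-step execution trace:
1. try: `collection.append(11)` → collection = [11]. No exception raised.
2. `except` is skipped.
3. `else` runs (try completed without exception): `collection.append(35)` → collection = [11, 35].
Result: [11, 35]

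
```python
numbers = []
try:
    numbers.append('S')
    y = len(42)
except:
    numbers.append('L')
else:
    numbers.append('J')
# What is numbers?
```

Step-by-step execution trace:
1. try: `numbers.append('S')` → numbers = ['S'].
2. `y = len(42)` raises TypeError.
3. bare `except` matches → `numbers.append('L')` → numbers = ['S', 'L'].
4. `else` is skipped (an exception was raised).
Result: ['S', 'L']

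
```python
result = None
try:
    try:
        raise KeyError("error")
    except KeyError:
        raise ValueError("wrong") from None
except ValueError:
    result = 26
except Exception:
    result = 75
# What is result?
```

Step-by-step execution trace:
1. Inner try raises KeyError; inner `except KeyError` catches it.
2. `raise ValueError(...) from None` raises ValueError (from None suppresses __context__, but the active exception is still ValueError).
3. Outer `except ValueError` matches → result = 26.
4. `except Exception` is not reached.
Result: 26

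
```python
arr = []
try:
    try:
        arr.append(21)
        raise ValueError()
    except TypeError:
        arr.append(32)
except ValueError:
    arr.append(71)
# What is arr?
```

Step-by-step execution trace:
1. Inner try: `arr.append(21)` → arr = [21].
2. `raise ValueError()` raises ValueError.
3. Inner `except TypeError` does not match ValueError; exception propagates to outer try.
4. Outer `except ValueError` matches → `arr.append(71)` → arr = [21, 71].
Result: [21, 71]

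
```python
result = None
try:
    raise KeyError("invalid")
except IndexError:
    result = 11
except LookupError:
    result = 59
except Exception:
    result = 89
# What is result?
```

Step-by-step execution trace:
1. `raise KeyError(...)` raises KeyError.
2. `except IndexError` does not match (KeyError is not a subclass of IndexError); skipped.
3. `except LookupError` matches (KeyError is a subclass of LookupError) → result = 59.
4. `except Exception` is not reached.
Result: 59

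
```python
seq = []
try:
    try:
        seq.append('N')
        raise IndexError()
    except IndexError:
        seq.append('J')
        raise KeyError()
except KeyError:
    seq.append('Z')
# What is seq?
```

Step-by-step execution trace:
1. Inner try: `seq.append('N')` → seq = ['N'].
2. `raise IndexError()` raises IndexError.
3. Inner `except IndexError` matches → `seq.append('J')` → seq = ['N', 'J'].
4. `raise KeyError()` raises KeyError; propagates to outer try.
5. Outer `except KeyError` matches → `seq.append('Z')` → seq = ['N', 'J', 'Z'].
Result: ['N', 'J', 'Z']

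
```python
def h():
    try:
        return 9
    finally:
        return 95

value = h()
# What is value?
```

Step-by-step execution trace:
1. `h()` enters try: `return 9` sets pending return value 9.
2. Before returning, `finally: return 95` runs and overrides the pending return.
3. h() returns 95 → value = 95.
Result: 95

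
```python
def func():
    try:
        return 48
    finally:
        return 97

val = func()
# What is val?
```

Step-by-step execution trace:
1. `func()` enters try: `return 48` sets pending return value 48.
2. Before returning, `finally: return 97` runs and overrides the pending return.
3. func() returns 97 → val = 97.
Result: 97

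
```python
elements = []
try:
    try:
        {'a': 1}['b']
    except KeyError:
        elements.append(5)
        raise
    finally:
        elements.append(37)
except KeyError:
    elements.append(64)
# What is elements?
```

Step-by-step execution trace:
1. Inner try: `{'a': 1}['b']` raises KeyError.
2. Inner `except KeyError` matches → `elements.append(5)` → elements = [5].
3. bare `raise` re-raises KeyError.
4. Inner `finally` runs during unwinding: `elements.append(37)` → elements = [5, 37].
5. Outer `except KeyError` matches → `elements.append(64)` → elements = [5, 37, 64].
Result: [5, 37, 64]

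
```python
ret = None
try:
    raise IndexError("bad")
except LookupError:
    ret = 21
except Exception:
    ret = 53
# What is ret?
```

Step-by-step execution trace:
1. `raise IndexError(...)` raises IndexError.
2. `except LookupError` matches (IndexError is a subclass of LookupError) → ret = 21.
3. `except Exception` is not reached.
Result: 21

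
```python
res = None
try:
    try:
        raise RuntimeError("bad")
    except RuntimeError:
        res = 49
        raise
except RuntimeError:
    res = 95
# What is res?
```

Step-by-step execution trace:
1. Inner try: `raise RuntimeError("bad")` raises RuntimeError.
2. Inner `except RuntimeError` matches → res = 49.
3. bare `raise` re-raises the same RuntimeError.
4. Outer `except RuntimeError` matches → res = 95.
Result: 95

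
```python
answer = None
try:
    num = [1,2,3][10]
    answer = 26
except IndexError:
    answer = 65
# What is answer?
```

Step-by-step execution trace:
1. `num = [1,2,3][10]` raises IndexError.
2. `answer = 26` is not reached.
3. `except IndexError` matches → answer = 65.
Result: 65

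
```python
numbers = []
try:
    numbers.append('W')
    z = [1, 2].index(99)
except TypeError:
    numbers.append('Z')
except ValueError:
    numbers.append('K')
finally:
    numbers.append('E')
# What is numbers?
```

Step-by-step execution trace:
1. try: `numbers.append('W')` → numbers = ['W'].
2. `z = [1, 2].index(99)` raises ValueError.
3. `except TypeError` does not match ValueError; skipped.
4. `except ValueError` matches → `numbers.append('K')` → numbers = ['W', 'K'].
5. finally always runs: `numbers.append('E')` → numbers = ['W', 'K', 'E'].
Result: ['W', 'K', 'E']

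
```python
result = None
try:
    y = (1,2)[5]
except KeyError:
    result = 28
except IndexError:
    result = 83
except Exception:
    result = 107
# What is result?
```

Step-by-step execution trace:
1. `y = (1,2)[5]` raises IndexError.
2. `except KeyError` does not match IndexError; skipped.
3. `except IndexError` matches → result = 83.
4. Remaining except clauses are skipped.
Result: 83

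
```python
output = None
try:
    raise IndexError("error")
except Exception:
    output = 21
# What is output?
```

Step-by-step execution trace:
1. `raise IndexError(...)` raises IndexError.
2. `except Exception` matches (IndexError is a subclass of Exception) → output = 21.
Result: 21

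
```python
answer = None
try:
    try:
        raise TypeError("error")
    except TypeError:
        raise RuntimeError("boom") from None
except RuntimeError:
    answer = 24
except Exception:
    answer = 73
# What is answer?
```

Step-by-step execution trace:
1. Inner try raises TypeError; inner `except TypeError` catches it.
2. `raise RuntimeError(...) from None` raises RuntimeError (from None suppresses __context__, but the active exception is still RuntimeError).
3. Outer `except RuntimeError` matches → answer = 24.
4. `except Exception` is not reached.
Result: 24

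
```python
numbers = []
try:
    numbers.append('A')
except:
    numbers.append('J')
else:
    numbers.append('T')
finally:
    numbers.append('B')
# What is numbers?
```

Step-by-step execution trace:
1. try: `numbers.append('A')` → numbers = ['A']. No exception raised.
2. `except` is skipped.
3. `else` runs: `numbers.append('T')` → numbers = ['A', 'T'].
4. `finally` always runs: `numbers.append('B')` → numbers = ['A', 'T', 'B'].
Result: ['A', 'T', 'B']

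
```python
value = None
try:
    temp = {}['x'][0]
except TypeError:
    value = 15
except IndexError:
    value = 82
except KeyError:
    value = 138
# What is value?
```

Step-by-step execution trace:
1. `temp = {}['x'][0]` raises KeyError.
2. `except TypeError` does not match KeyError; skipped.
3. `except IndexError` does not match KeyError; skipped.
4. `except KeyError` matches → value = 138.
Result: 138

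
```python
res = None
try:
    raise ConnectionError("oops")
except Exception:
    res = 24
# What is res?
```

Step-by-step execution trace:
1. `raise ConnectionError(...)` raises ConnectionError.
2. `except Exception` matches (ConnectionError is a subclass of Exception) → res = 24.
Result: 24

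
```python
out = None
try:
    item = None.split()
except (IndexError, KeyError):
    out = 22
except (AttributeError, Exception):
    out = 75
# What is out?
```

Step-by-step execution trace:
1. `item = None.split()` raises AttributeError.
2. `except (IndexError, KeyError)` does not match AttributeError; skipped.
3. `except (AttributeError, Exception)` matches (AttributeError is in the tuple) → out = 75.
Result: 75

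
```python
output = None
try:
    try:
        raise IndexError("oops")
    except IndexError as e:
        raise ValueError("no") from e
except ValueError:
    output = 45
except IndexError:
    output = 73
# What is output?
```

Step-by-step execution trace:
1. Inner try raises IndexError; inner `except IndexError as e` catches it.
2. `raise ValueError(...) from e` raises ValueError (IndexError is attached as __cause__, but only ValueError is active).
3. Outer `except ValueError` matches → output = 45.
4. `except IndexError` is not reached.
Result: 45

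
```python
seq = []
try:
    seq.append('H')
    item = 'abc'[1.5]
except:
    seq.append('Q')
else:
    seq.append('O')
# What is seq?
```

Step-by-step execution trace:
1. try: `seq.append('H')` → seq = ['H'].
2. `item = 'abc'[1.5]` raises TypeError.
3. bare `except` matches → `seq.append('Q')` → seq = ['H', 'Q'].
4. `else` is skipped (an exception was raised).
Result: ['H', 'Q']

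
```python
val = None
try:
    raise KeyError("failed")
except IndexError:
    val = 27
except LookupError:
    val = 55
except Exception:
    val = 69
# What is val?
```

Step-by-step execution trace:
1. `raise KeyError(...)` raises KeyError.
2. `except IndexError` does not match (KeyError is not a subclass of IndexError); skipped.
3. `except LookupError` matches (KeyError is a subclass of LookupError) → val = 55.
4. `except Exception` is not reached.
Result: 55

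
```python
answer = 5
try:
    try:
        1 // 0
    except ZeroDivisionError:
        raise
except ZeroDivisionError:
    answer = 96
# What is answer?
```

Step-by-step execution trace:
1. Inner try: `1 // 0` raises ZeroDivisionError.
2. Inner `except ZeroDivisionError` matches; bare `raise` re-raises the same ZeroDivisionError.
3. Outer `except ZeroDivisionError` matches → answer = 96.
Result: 96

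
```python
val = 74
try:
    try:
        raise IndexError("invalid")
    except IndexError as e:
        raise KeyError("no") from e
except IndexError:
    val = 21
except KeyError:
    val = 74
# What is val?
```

Step-by-step execution trace:
1. Inner try raises IndexError; inner `except IndexError as e` catches it.
2. `raise KeyError(...) from e` raises KeyError (IndexError is attached as __cause__, but only KeyError is active).
3. Outer `except IndexError` does not match KeyError; skipped.
4. Outer `except KeyError` matches → val = 74.
Result: 74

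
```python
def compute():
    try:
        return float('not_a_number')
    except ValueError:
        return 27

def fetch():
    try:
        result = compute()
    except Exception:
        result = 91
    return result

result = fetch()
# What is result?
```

Step-by-step execution trace:
1. `fetch()` calls `compute()`.
2. In compute: `float('not_a_number')` raises ValueError; `except ValueError` catches it → returns 27.
3. In fetch: `result = compute()` → result = 27. No exception reaches fetch.
4. `except Exception` is skipped; fetch returns 27.
5. result = 27.
Result: 27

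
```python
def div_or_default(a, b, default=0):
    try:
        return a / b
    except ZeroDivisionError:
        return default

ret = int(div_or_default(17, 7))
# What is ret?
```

Step-by-step execution trace:
1. `div_or_default(17, 7)` enters try: `return 17 / 7` → returns 2.4285714285714284. No exception raised.
2. `except ZeroDivisionError` is skipped.
3. `int(2.4285714285714284)` → 2 → ret = 2.
Result: 2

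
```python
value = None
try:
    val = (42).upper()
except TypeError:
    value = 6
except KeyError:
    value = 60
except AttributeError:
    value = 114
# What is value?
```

Step-by-step execution trace:
1. `val = (42).upper()` raises AttributeError.
2. `except TypeError` does not match AttributeError; skipped.
3. `except KeyError` does not match AttributeError; skipped.
4. `except AttributeError` matches → value = 114.
Result: 114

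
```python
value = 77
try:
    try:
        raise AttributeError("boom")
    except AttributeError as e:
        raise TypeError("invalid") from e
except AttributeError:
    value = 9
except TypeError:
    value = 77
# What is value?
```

Step-by-step execution trace:
1. Inner try raises AttributeError; inner `except AttributeError as e` catches it.
2. `raise TypeError(...) from e` raises TypeError (AttributeError is attached as __cause__, but only TypeError is active).
3. Outer `except AttributeError` does not match TypeError; skipped.
4. Outer `except TypeError` matches → value = 77.
Result: 77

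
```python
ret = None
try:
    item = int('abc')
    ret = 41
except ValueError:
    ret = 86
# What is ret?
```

Step-by-step execution trace:
1. `item = int('abc')` raises ValueError.
2. `ret = 41` is not reached.
3. `except ValueError` matches → ret = 86.
Result: 86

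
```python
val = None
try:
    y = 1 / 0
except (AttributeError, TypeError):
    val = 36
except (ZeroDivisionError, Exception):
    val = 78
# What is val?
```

Step-by-step execution trace:
1. `y = 1 / 0` raises ZeroDivisionError.
2. `except (AttributeError, TypeError)` does not match ZeroDivisionError; skipped.
3. `except (ZeroDivisionError, Exception)` matches (ZeroDivisionError is in the tuple) → val = 78.
Result: 78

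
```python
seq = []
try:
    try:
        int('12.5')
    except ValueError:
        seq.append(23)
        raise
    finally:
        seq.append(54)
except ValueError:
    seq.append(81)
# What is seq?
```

Step-by-step execution trace:
1. Inner try: `int('12.5')` raises ValueError.
2. Inner `except ValueError` matches → `seq.append(23)` → seq = [23].
3. bare `raise` re-raises ValueError.
4. Inner `finally` runs during unwinding: `seq.append(54)` → seq = [23, 54].
5. Outer `except ValueError` matches → `seq.append(81)` → seq = [23, 54, 81].
Result: [23, 54, 81]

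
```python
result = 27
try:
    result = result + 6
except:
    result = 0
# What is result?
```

Step-by-step execution trace:
1. result starts at 27.
2. try: `result = result + 6` → result = 33. No exception raised.
3. `except` is skipped.
Result: 33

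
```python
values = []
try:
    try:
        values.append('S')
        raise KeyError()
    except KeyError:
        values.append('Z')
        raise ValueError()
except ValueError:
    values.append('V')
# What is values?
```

Step-by-step execution trace:
1. Inner try: `values.append('S')` → values = ['S'].
2. `raise KeyError()` raises KeyError.
3. Inner `except KeyError` matches → `values.append('Z')` → values = ['S', 'Z'].
4. `raise ValueError()` raises ValueError; propagates to outer try.
5. Outer `except ValueError` matches → `values.append('V')` → values = ['S', 'Z', 'V'].
Result: ['S', 'Z', 'V']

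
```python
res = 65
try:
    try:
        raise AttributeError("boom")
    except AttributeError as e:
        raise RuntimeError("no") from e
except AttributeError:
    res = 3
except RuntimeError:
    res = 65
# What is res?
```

Step-by-step execution trace:
1. Inner try raises AttributeError; inner `except AttributeError as e` catches it.
2. `raise RuntimeError(...) from e` raises RuntimeError (AttributeError is attached as __cause__, but only RuntimeError is active).
3. Outer `except AttributeError` does not match RuntimeError; skipped.
4. Outer `except RuntimeError` matches → res = 65.
Result: 65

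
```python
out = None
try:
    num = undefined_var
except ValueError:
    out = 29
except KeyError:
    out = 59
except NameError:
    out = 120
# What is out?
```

Step-by-step execution trace:
1. `num = undefined_var` raises NameError.
2. `except ValueError` does not match NameError; skipped.
3. `except KeyError` does not match NameError; skipped.
4. `except NameError` matches → out = 120.
Result: 120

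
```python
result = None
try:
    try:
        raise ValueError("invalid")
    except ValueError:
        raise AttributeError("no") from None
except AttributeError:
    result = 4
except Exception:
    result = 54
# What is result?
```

Step-by-step execution trace:
1. Inner try raises ValueError; inner `except ValueError` catches it.
2. `raise AttributeError(...) from None` raises AttributeError (from None suppresses __context__, but the active exception is still AttributeError).
3. Outer `except AttributeError` matches → result = 4.
4. `except Exception` is not reached.
Result: 4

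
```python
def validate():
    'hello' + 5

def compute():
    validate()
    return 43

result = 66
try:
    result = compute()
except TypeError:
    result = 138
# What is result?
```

Step-by-step execution trace:
1. result starts at 66.
2. try: `compute()` calls `validate()`.
3. `validate()` evaluates `'hello' + 5`, which raises TypeError; it propagates through compute (uncaught).
4. `return 43` in compute is not reached; the assignment to result does not complete.
5. `except TypeError` matches → result = 138.
Result: 138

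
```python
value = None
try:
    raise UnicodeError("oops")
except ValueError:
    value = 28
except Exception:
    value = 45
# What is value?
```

Step-by-step execution trace:
1. `raise UnicodeError(...)` raises UnicodeError.
2. `except ValueError` matches (UnicodeError is a subclass of ValueError) → value = 28.
3. `except Exception` is not reached.
Result: 28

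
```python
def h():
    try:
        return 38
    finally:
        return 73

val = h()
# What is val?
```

Step-by-step execution trace:
1. `h()` enters try: `return 38` sets pending return value 38.
2. Before returning, `finally: return 73` runs and overrides the pending return.
3. h() returns 73 → val = 73.
Result: 73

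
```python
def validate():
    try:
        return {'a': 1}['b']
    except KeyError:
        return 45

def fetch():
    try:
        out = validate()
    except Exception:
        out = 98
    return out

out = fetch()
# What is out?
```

Step-by-step execution trace:
1. `fetch()` calls `validate()`.
2. In validate: `{'a': 1}['b']` raises KeyError; `except KeyError` catches it → returns 45.
3. In fetch: `out = validate()` → out = 45. No exception reaches fetch.
4. `except Exception` is skipped; fetch returns 45.
5. out = 45.
Result: 45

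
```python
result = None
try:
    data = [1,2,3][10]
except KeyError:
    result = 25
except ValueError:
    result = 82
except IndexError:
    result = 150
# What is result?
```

Step-by-step execution trace:
1. `data = [1,2,3][10]` raises IndexError.
2. `except KeyError` does not match IndexError; skipped.
3. `except ValueError` does not match IndexError; skipped.
4. `except IndexError` matches → result = 150.
Result: 150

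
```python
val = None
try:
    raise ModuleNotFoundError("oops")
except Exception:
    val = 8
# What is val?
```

Step-by-step execution trace:
1. `raise ModuleNotFoundError(...)` raises ModuleNotFoundError.
2. `except Exception` matches (ModuleNotFoundError is a subclass of Exception) → val = 8.
Result: 8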